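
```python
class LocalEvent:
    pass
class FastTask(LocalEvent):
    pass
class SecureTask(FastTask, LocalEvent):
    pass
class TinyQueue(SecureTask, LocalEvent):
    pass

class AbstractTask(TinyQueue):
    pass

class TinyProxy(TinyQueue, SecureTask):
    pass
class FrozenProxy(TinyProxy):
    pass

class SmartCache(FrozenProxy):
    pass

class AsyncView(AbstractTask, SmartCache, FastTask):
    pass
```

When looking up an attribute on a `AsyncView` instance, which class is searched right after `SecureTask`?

FastTask

L[AsyncView] = AsyncView + merge(L[AbstractTask], L[SmartCache], L[FastTask], [AbstractTask SmartCache FastTask])
  take AbstractTask:  [AbstractTask TinyQueue SecureTask FastTask LocalEvent object] + [SmartCache FrozenProxy TinyProxy TinyQueue SecureTask FastTask LocalEvent object] + [FastTask LocalEvent object] + [AbstractTask SmartCache FastTask]
  take SmartCache:  [TinyQueue SecureTask FastTask LocalEvent object] + [SmartCache FrozenProxy TinyProxy TinyQueue SecureTask FastTask LocalEvent object] + [FastTask LocalEvent object] + [SmartCache FastTask]
  take FrozenProxy:  [TinyQueue SecureTask FastTask LocalEvent object] + [FrozenProxy TinyProxy TinyQueue SecureTask FastTask LocalEvent object] + [FastTask LocalEvent object] + [FastTask]
  take TinyProxy:  [TinyQueue SecureTask FastTask LocalEvent object] + [TinyProxy TinyQueue SecureTask FastTask LocalEvent object] + [FastTask LocalEvent object] + [FastTask]
  take TinyQueue:  [TinyQueue SecureTask FastTask LocalEvent object] + [TinyQueue SecureTask FastTask LocalEvent object] + [FastTask LocalEvent object] + [FastTask]
  take SecureTask:  [SecureTask FastTask LocalEvent object] + [SecureTask FastTask LocalEvent object] + [FastTask LocalEvent object] + [FastTask]
  take FastTask:  [FastTask LocalEvent object] + [FastTask LocalEvent object] + [FastTask LocalEvent object] + [FastTask]
  take LocalEvent:  [LocalEvent object] + [LocalEvent object] + [LocalEvent object]
  take object:  [object] + [object] + [object]
MRO: AsyncView AbstractTask SmartCache FrozenProxy TinyProxy TinyQueue SecureTask FastTask LocalEvent object
SecureTask is at position 6; next is FastTask.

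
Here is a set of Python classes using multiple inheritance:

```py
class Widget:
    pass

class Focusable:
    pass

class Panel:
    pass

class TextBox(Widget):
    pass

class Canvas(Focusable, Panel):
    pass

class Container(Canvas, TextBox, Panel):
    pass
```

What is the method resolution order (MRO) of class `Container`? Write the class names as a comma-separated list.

L[Container] = Container + merge(L[Canvas], L[TextBox], L[Panel], [Canvas TextBox Panel])
  take Canvas:  [Canvas Focusable Panel object] + [TextBox Widget object] + [Panel object] + [Canvas TextBox Panel]
  take Focusable:  [Focusable Panel object] + [TextBox Widget object] + [Panel object] + [TextBox Panel]
  take TextBox:  [Panel object] + [TextBox Widget object] + [Panel object] + [TextBox Panel]
  take Panel:  [Panel object] + [Widget object] + [Panel object] + [Panel]
  take Widget:  [object] + [Widget object] + [object]
  take object:  [object] + [object] + [object]

Container, Canvas, Focusable, TextBox, Panel, Widget, object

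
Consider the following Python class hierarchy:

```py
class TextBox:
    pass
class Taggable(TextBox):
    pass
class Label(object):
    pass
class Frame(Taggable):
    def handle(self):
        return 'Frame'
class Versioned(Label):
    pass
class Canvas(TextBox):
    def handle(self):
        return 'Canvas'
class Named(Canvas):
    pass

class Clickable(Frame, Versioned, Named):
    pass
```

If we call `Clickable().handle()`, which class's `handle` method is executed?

Frame

L[Clickable] = Clickable + merge(L[Frame], L[Versioned], L[Named], [Frame Versioned Named])
  take Frame:  [Frame Taggable TextBox object] + [Versioned Label object] + [Named Canvas TextBox object] + [Frame Versioned Named]
  take Taggable:  [Taggable TextBox object] + [Versioned Label object] + [Named Canvas TextBox object] + [Versioned Named]
  take Versioned:  [TextBox object] + [Versioned Label object] + [Named Canvas TextBox object] + [Versioned Named]
  take Label:  [TextBox object] + [Label object] + [Named Canvas TextBox object] + [Named]
  take Named:  [TextBox object] + [object] + [Named Canvas TextBox object] + [Named]
  take Canvas:  [TextBox object] + [object] + [Canvas TextBox object]
  take TextBox:  [TextBox object] + [object] + [TextBox object]
  take object:  [object] + [object] + [object]
MRO: Clickable Frame Taggable Versioned Label Named Canvas TextBox object
handle is defined in: Canvas, Frame. First along the MRO is Frame.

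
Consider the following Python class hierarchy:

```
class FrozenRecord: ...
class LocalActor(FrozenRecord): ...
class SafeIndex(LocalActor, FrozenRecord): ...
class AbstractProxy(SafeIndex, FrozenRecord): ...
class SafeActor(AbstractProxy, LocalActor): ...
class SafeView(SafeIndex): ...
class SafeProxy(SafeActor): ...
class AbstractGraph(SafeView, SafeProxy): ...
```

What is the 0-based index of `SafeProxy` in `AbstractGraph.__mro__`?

2

L[AbstractGraph] = AbstractGraph + merge(L[SafeView], L[SafeProxy], [SafeView SafeProxy])
  take SafeView:  [SafeView SafeIndex LocalActor FrozenRecord object] + [SafeProxy SafeActor AbstractProxy SafeIndex LocalActor FrozenRecord object] + [SafeView SafeProxy]
  take SafeProxy:  [SafeIndex LocalActor FrozenRecord object] + [SafeProxy SafeActor AbstractProxy SafeIndex LocalActor FrozenRecord object] + [SafeProxy]
  take SafeActor:  [SafeIndex LocalActor FrozenRecord object] + [SafeActor AbstractProxy SafeIndex LocalActor FrozenRecord object]
  take AbstractProxy:  [SafeIndex LocalActor FrozenRecord object] + [AbstractProxy SafeIndex LocalActor FrozenRecord object]
  take SafeIndex:  [SafeIndex LocalActor FrozenRecord object] + [SafeIndex LocalActor FrozenRecord object]
  take LocalActor:  [LocalActor FrozenRecord object] + [LocalActor FrozenRecord object]
  take FrozenRecord:  [FrozenRecord object] + [FrozenRecord object]
  take object:  [object] + [object]
MRO: AbstractGraph SafeView SafeProxy SafeActor AbstractProxy SafeIndex LocalActor FrozenRecord object
SafeProxy sits at index 2.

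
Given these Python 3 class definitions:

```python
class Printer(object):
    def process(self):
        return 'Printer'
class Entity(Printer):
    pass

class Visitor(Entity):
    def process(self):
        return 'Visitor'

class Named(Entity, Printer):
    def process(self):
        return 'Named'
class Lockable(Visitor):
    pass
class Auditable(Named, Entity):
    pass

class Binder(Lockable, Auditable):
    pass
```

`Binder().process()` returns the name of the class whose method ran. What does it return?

Visitor

L[Binder] = Binder + merge(L[Lockable], L[Auditable], [Lockable Auditable])
  take Lockable:  [Lockable Visitor Entity Printer object] + [Auditable Named Entity Printer object] + [Lockable Auditable]
  take Visitor:  [Visitor Entity Printer object] + [Auditable Named Entity Printer object] + [Auditable]
  take Auditable:  [Entity Printer object] + [Auditable Named Entity Printer object] + [Auditable]
  take Named:  [Entity Printer object] + [Named Entity Printer object]
  take Entity:  [Entity Printer object] + [Entity Printer object]
  take Printer:  [Printer object] + [Printer object]
  take object:  [object] + [object]
MRO: Binder Lockable Visitor Auditable Named Entity Printer object
process is defined in: Named, Printer, Visitor. First along the MRO is Visitor.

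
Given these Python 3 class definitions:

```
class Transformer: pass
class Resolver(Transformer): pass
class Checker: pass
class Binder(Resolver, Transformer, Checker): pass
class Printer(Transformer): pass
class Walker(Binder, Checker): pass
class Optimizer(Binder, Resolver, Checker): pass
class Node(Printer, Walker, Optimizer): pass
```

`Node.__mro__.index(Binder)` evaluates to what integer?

L[Node] = Node + merge(L[Printer], L[Walker], L[Optimizer], [Printer Walker Optimizer])
  take Printer:  [Printer Transformer object] + [Walker Binder Resolver Transformer Checker object] + [Optimizer Binder Resolver Transformer Checker object] + [Printer Walker Optimizer]
  take Walker:  [Transformer object] + [Walker Binder Resolver Transformer Checker object] + [Optimizer Binder Resolver Transformer Checker object] + [Walker Optimizer]
  take Optimizer:  [Transformer object] + [Binder Resolver Transformer Checker object] + [Optimizer Binder Resolver Transformer Checker object] + [Optimizer]
  take Binder:  [Transformer object] + [Binder Resolver Transformer Checker object] + [Binder Resolver Transformer Checker object]
  take Resolver:  [Transformer object] + [Resolver Transformer Checker object] + [Resolver Transformer Checker object]
  take Transformer:  [Transformer object] + [Transformer Checker object] + [Transformer Checker object]
  take Checker:  [object] + [Checker object] + [Checker object]
  take object:  [object] + [object] + [object]
MRO: Node Printer Walker Optimizer Binder Resolver Transformer Checker object
Binder sits at index 4.

4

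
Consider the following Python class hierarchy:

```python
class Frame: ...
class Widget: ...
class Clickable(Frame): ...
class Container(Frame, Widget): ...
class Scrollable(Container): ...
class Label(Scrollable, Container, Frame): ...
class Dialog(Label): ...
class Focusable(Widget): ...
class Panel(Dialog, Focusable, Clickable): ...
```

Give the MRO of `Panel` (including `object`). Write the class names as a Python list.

L[Panel] = Panel + merge(L[Dialog], L[Focusable], L[Clickable], [Dialog Focusable Clickable])
  take Dialog:  [Dialog Label Scrollable Container Frame Widget object] + [Focusable Widget object] + [Clickable Frame object] + [Dialog Focusable Clickable]
  take Label:  [Label Scrollable Container Frame Widget object] + [Focusable Widget object] + [Clickable Frame object] + [Focusable Clickable]
  take Scrollable:  [Scrollable Container Frame Widget object] + [Focusable Widget object] + [Clickable Frame object] + [Focusable Clickable]
  take Container:  [Container Frame Widget object] + [Focusable Widget object] + [Clickable Frame object] + [Focusable Clickable]
  take Focusable:  [Frame Widget object] + [Focusable Widget object] + [Clickable Frame object] + [Focusable Clickable]
  take Clickable:  [Frame Widget object] + [Widget object] + [Clickable Frame object] + [Clickable]
  take Frame:  [Frame Widget object] + [Widget object] + [Frame object]
  take Widget:  [Widget object] + [Widget object] + [object]
  take object:  [object] + [object] + [object]

[Panel, Dialog, Label, Scrollable, Container, Focusable, Clickable, Frame, Widget, object]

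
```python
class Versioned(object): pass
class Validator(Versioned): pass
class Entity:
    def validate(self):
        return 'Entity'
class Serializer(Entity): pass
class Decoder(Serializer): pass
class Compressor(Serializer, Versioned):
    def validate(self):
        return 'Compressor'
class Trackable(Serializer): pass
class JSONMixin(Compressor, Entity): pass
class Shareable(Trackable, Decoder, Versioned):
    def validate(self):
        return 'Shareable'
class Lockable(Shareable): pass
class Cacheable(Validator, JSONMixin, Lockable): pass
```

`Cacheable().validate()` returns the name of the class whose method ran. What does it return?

L[Cacheable] = Cacheable + merge(L[Validator], L[JSONMixin], L[Lockable], [Validator JSONMixin Lockable])
  take Validator:  [Validator Versioned object] + [JSONMixin Compressor Serializer Entity Versioned object] + [Lockable Shareable Trackable Decoder Serializer Entity Versioned object] + [Validator JSONMixin Lockable]
  take JSONMixin:  [Versioned object] + [JSONMixin Compressor Serializer Entity Versioned object] + [Lockable Shareable Trackable Decoder Serializer Entity Versioned object] + [JSONMixin Lockable]
  take Compressor:  [Versioned object] + [Compressor Serializer Entity Versioned object] + [Lockable Shareable Trackable Decoder Serializer Entity Versioned object] + [Lockable]
  take Lockable:  [Versioned object] + [Serializer Entity Versioned object] + [Lockable Shareable Trackable Decoder Serializer Entity Versioned object] + [Lockable]
  take Shareable:  [Versioned object] + [Serializer Entity Versioned object] + [Shareable Trackable Decoder Serializer Entity Versioned object]
  take Trackable:  [Versioned object] + [Serializer Entity Versioned object] + [Trackable Decoder Serializer Entity Versioned object]
  take Decoder:  [Versioned object] + [Serializer Entity Versioned object] + [Decoder Serializer Entity Versioned object]
  take Serializer:  [Versioned object] + [Serializer Entity Versioned object] + [Serializer Entity Versioned object]
  take Entity:  [Versioned object] + [Entity Versioned object] + [Entity Versioned object]
  take Versioned:  [Versioned object] + [Versioned object] + [Versioned object]
  take object:  [object] + [object] + [object]
MRO: Cacheable Validator JSONMixin Compressor Lockable Shareable Trackable Decoder Serializer Entity Versioned object
validate is defined in: Compressor, Entity, Shareable. First along the MRO is Compressor.

Compressor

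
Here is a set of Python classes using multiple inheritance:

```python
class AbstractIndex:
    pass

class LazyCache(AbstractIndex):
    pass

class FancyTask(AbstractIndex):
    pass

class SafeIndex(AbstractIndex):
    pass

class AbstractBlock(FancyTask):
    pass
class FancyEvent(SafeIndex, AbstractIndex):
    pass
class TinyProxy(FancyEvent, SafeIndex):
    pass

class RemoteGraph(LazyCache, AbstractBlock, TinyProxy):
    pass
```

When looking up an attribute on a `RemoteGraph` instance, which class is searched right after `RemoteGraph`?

L[RemoteGraph] = RemoteGraph + merge(L[LazyCache], L[AbstractBlock], L[TinyProxy], [LazyCache AbstractBlock TinyProxy])
  take LazyCache:  [LazyCache AbstractIndex object] + [AbstractBlock FancyTask AbstractIndex object] + [TinyProxy FancyEvent SafeIndex AbstractIndex object] + [LazyCache AbstractBlock TinyProxy]
  take AbstractBlock:  [AbstractIndex object] + [AbstractBlock FancyTask AbstractIndex object] + [TinyProxy FancyEvent SafeIndex AbstractIndex object] + [AbstractBlock TinyProxy]
  take FancyTask:  [AbstractIndex object] + [FancyTask AbstractIndex object] + [TinyProxy FancyEvent SafeIndex AbstractIndex object] + [TinyProxy]
  take TinyProxy:  [AbstractIndex object] + [AbstractIndex object] + [TinyProxy FancyEvent SafeIndex AbstractIndex object] + [TinyProxy]
  take FancyEvent:  [AbstractIndex object] + [AbstractIndex object] + [FancyEvent SafeIndex AbstractIndex object]
  take SafeIndex:  [AbstractIndex object] + [AbstractIndex object] + [SafeIndex AbstractIndex object]
  take AbstractIndex:  [AbstractIndex object] + [AbstractIndex object] + [AbstractIndex object]
  take object:  [object] + [object] + [object]
MRO: RemoteGraph LazyCache AbstractBlock FancyTask TinyProxy FancyEvent SafeIndex AbstractIndex object
RemoteGraph is at position 0; next is LazyCache.

LazyCache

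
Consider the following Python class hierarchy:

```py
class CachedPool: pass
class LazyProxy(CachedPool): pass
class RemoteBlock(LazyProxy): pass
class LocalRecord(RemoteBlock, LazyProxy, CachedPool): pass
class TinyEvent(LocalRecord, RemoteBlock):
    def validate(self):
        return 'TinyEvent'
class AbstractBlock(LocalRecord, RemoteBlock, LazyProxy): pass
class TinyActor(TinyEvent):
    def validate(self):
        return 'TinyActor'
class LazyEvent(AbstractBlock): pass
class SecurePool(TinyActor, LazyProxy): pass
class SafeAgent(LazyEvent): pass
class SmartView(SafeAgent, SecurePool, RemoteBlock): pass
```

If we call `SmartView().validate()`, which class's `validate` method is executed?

TinyActor

L[SmartView] = SmartView + merge(L[SafeAgent], L[SecurePool], L[RemoteBlock], [SafeAgent SecurePool RemoteBlock])
  take SafeAgent:  [SafeAgent LazyEvent AbstractBlock LocalRecord RemoteBlock LazyProxy CachedPool object] + [SecurePool TinyActor TinyEvent LocalRecord RemoteBlock LazyProxy CachedPool object] + [RemoteBlock LazyProxy CachedPool object] + [SafeAgent SecurePool RemoteBlock]
  take LazyEvent:  [LazyEvent AbstractBlock LocalRecord RemoteBlock LazyProxy CachedPool object] + [SecurePool TinyActor TinyEvent LocalRecord RemoteBlock LazyProxy CachedPool object] + [RemoteBlock LazyProxy CachedPool object] + [SecurePool RemoteBlock]
  take AbstractBlock:  [AbstractBlock LocalRecord RemoteBlock LazyProxy CachedPool object] + [SecurePool TinyActor TinyEvent LocalRecord RemoteBlock LazyProxy CachedPool object] + [RemoteBlock LazyProxy CachedPool object] + [SecurePool RemoteBlock]
  take SecurePool:  [LocalRecord RemoteBlock LazyProxy CachedPool object] + [SecurePool TinyActor TinyEvent LocalRecord RemoteBlock LazyProxy CachedPool object] + [RemoteBlock LazyProxy CachedPool object] + [SecurePool RemoteBlock]
  take TinyActor:  [LocalRecord RemoteBlock LazyProxy CachedPool object] + [TinyActor TinyEvent LocalRecord RemoteBlock LazyProxy CachedPool object] + [RemoteBlock LazyProxy CachedPool object] + [RemoteBlock]
  take TinyEvent:  [LocalRecord RemoteBlock LazyProxy CachedPool object] + [TinyEvent LocalRecord RemoteBlock LazyProxy CachedPool object] + [RemoteBlock LazyProxy CachedPool object] + [RemoteBlock]
  take LocalRecord:  [LocalRecord RemoteBlock LazyProxy CachedPool object] + [LocalRecord RemoteBlock LazyProxy CachedPool object] + [RemoteBlock LazyProxy CachedPool object] + [RemoteBlock]
  take RemoteBlock:  [RemoteBlock LazyProxy CachedPool object] + [RemoteBlock LazyProxy CachedPool object] + [RemoteBlock LazyProxy CachedPool object] + [RemoteBlock]
  take LazyProxy:  [LazyProxy CachedPool object] + [LazyProxy CachedPool object] + [LazyProxy CachedPool object]
  take CachedPool:  [CachedPool object] + [CachedPool object] + [CachedPool object]
  take object:  [object] + [object] + [object]
MRO: SmartView SafeAgent LazyEvent AbstractBlock SecurePool TinyActor TinyEvent LocalRecord RemoteBlock LazyProxy CachedPool object
validate is defined in: TinyActor, TinyEvent. First along the MRO is TinyActor.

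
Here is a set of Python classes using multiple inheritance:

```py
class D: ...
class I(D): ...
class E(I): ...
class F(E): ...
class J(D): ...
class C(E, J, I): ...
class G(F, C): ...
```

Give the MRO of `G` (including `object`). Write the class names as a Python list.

[G, F, C, E, J, I, D, object]

L[G] = G + merge(L[F], L[C], [F C])
  take F:  [F E I D object] + [C E J I D object] + [F C]
  take C:  [E I D object] + [C E J I D object] + [C]
  take E:  [E I D object] + [E J I D object]
  take J:  [I D object] + [J I D object]
  take I:  [I D object] + [I D object]
  take D:  [D object] + [D object]
  take object:  [object] + [object]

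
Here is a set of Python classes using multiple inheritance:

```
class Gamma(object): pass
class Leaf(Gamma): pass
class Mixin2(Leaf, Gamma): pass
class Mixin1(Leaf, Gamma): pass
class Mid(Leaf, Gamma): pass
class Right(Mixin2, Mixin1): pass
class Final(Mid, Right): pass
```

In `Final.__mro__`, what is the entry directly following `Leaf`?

Gamma

L[Final] = Final + merge(L[Mid], L[Right], [Mid Right])
  take Mid:  [Mid Leaf Gamma object] + [Right Mixin2 Mixin1 Leaf Gamma object] + [Mid Right]
  take Right:  [Leaf Gamma object] + [Right Mixin2 Mixin1 Leaf Gamma object] + [Right]
  take Mixin2:  [Leaf Gamma object] + [Mixin2 Mixin1 Leaf Gamma object]
  take Mixin1:  [Leaf Gamma object] + [Mixin1 Leaf Gamma object]
  take Leaf:  [Leaf Gamma object] + [Leaf Gamma object]
  take Gamma:  [Gamma object] + [Gamma object]
  take object:  [object] + [object]
MRO: Final Mid Right Mixin2 Mixin1 Leaf Gamma object
Leaf is at position 5; next is Gamma.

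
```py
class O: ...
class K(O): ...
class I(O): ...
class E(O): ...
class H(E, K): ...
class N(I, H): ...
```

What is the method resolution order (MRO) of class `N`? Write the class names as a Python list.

[N, I, H, E, K, O, object]

L[N] = N + merge(L[I], L[H], [I H])
  take I:  [I O object] + [H E K O object] + [I H]
  take H:  [O object] + [H E K O object] + [H]
  take E:  [O object] + [E K O object]
  take K:  [O object] + [K O object]
  take O:  [O object] + [O object]
  take object:  [object] + [object]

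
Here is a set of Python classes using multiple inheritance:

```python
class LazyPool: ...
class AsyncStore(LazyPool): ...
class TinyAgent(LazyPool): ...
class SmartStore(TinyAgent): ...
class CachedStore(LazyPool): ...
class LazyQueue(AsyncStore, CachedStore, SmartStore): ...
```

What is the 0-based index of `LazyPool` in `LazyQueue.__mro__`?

L[LazyQueue] = LazyQueue + merge(L[AsyncStore], L[CachedStore], L[SmartStore], [AsyncStore CachedStore SmartStore])
  take AsyncStore:  [AsyncStore LazyPool object] + [CachedStore LazyPool object] + [SmartStore TinyAgent LazyPool object] + [AsyncStore CachedStore SmartStore]
  take CachedStore:  [LazyPool object] + [CachedStore LazyPool object] + [SmartStore TinyAgent LazyPool object] + [CachedStore SmartStore]
  take SmartStore:  [LazyPool object] + [LazyPool object] + [SmartStore TinyAgent LazyPool object] + [SmartStore]
  take TinyAgent:  [LazyPool object] + [LazyPool object] + [TinyAgent LazyPool object]
  take LazyPool:  [LazyPool object] + [LazyPool object] + [LazyPool object]
  take object:  [object] + [object] + [object]
MRO: LazyQueue AsyncStore CachedStore SmartStore TinyAgent LazyPool object
LazyPool sits at index 5.

5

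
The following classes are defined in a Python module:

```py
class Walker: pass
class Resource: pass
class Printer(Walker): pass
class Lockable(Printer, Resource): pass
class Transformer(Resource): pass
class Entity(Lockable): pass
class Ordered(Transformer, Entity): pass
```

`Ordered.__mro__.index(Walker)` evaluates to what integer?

5

L[Ordered] = Ordered + merge(L[Transformer], L[Entity], [Transformer Entity])
  take Transformer:  [Transformer Resource object] + [Entity Lockable Printer Walker Resource object] + [Transformer Entity]
  take Entity:  [Resource object] + [Entity Lockable Printer Walker Resource object] + [Entity]
  take Lockable:  [Resource object] + [Lockable Printer Walker Resource object]
  take Printer:  [Resource object] + [Printer Walker Resource object]
  take Walker:  [Resource object] + [Walker Resource object]
  take Resource:  [Resource object] + [Resource object]
  take object:  [object] + [object]
MRO: Ordered Transformer Entity Lockable Printer Walker Resource object
Walker sits at index 5.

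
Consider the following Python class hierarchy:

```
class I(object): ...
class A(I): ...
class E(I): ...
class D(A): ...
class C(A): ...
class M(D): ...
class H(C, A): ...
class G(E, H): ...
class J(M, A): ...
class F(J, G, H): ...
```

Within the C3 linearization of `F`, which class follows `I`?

L[F] = F + merge(L[J], L[G], L[H], [J G H])
  take J:  [J M D A I object] + [G E H C A I object] + [H C A I object] + [J G H]
  take M:  [M D A I object] + [G E H C A I object] + [H C A I object] + [G H]
  take D:  [D A I object] + [G E H C A I object] + [H C A I object] + [G H]
  take G:  [A I object] + [G E H C A I object] + [H C A I object] + [G H]
  take E:  [A I object] + [E H C A I object] + [H C A I object] + [H]
  take H:  [A I object] + [H C A I object] + [H C A I object] + [H]
  take C:  [A I object] + [C A I object] + [C A I object]
  take A:  [A I object] + [A I object] + [A I object]
  take I:  [I object] + [I object] + [I object]
  take object:  [object] + [object] + [object]
MRO: F J M D G E H C A I object
I is at position 9; next is object.

object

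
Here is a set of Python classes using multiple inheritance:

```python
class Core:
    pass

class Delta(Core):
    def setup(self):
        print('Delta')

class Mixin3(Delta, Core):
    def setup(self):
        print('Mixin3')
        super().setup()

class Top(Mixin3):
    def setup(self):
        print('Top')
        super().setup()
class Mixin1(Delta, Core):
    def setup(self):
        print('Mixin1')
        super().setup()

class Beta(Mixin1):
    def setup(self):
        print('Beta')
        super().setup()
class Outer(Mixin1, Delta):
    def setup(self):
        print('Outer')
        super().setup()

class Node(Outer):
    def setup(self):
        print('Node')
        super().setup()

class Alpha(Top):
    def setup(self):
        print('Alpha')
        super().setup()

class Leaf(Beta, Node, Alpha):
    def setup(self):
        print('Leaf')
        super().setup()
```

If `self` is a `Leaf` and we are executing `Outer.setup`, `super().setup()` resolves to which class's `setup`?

L[Leaf] = Leaf + merge(L[Beta], L[Node], L[Alpha], [Beta Node Alpha])
  take Beta:  [Beta Mixin1 Delta Core object] + [Node Outer Mixin1 Delta Core object] + [Alpha Top Mixin3 Delta Core object] + [Beta Node Alpha]
  take Node:  [Mixin1 Delta Core object] + [Node Outer Mixin1 Delta Core object] + [Alpha Top Mixin3 Delta Core object] + [Node Alpha]
  take Outer:  [Mixin1 Delta Core object] + [Outer Mixin1 Delta Core object] + [Alpha Top Mixin3 Delta Core object] + [Alpha]
  take Mixin1:  [Mixin1 Delta Core object] + [Mixin1 Delta Core object] + [Alpha Top Mixin3 Delta Core object] + [Alpha]
  take Alpha:  [Delta Core object] + [Delta Core object] + [Alpha Top Mixin3 Delta Core object] + [Alpha]
  take Top:  [Delta Core object] + [Delta Core object] + [Top Mixin3 Delta Core object]
  take Mixin3:  [Delta Core object] + [Delta Core object] + [Mixin3 Delta Core object]
  take Delta:  [Delta Core object] + [Delta Core object] + [Delta Core object]
  take Core:  [Core object] + [Core object] + [Core object]
  take object:  [object] + [object] + [object]
MRO: Leaf Beta Node Outer Mixin1 Alpha Top Mixin3 Delta Core object
super() in Outer.setup on a Leaf instance goes to the class after Outer in Leaf's MRO: Mixin1.

Mixin1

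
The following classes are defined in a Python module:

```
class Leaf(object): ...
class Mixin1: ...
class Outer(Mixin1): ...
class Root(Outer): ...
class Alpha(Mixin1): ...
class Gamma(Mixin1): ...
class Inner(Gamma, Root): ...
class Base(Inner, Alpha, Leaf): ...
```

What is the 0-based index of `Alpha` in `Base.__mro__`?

L[Base] = Base + merge(L[Inner], L[Alpha], L[Leaf], [Inner Alpha Leaf])
  take Inner:  [Inner Gamma Root Outer Mixin1 object] + [Alpha Mixin1 object] + [Leaf object] + [Inner Alpha Leaf]
  take Gamma:  [Gamma Root Outer Mixin1 object] + [Alpha Mixin1 object] + [Leaf object] + [Alpha Leaf]
  take Root:  [Root Outer Mixin1 object] + [Alpha Mixin1 object] + [Leaf object] + [Alpha Leaf]
  take Outer:  [Outer Mixin1 object] + [Alpha Mixin1 object] + [Leaf object] + [Alpha Leaf]
  take Alpha:  [Mixin1 object] + [Alpha Mixin1 object] + [Leaf object] + [Alpha Leaf]
  take Mixin1:  [Mixin1 object] + [Mixin1 object] + [Leaf object] + [Leaf]
  take Leaf:  [object] + [object] + [Leaf object] + [Leaf]
  take object:  [object] + [object] + [object]
MRO: Base Inner Gamma Root Outer Alpha Mixin1 Leaf object
Alpha sits at index 5.

5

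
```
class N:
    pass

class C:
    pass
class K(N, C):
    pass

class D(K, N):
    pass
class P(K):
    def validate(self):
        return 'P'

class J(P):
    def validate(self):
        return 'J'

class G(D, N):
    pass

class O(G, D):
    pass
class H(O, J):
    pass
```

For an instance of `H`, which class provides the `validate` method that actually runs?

L[H] = H + merge(L[O], L[J], [O J])
  take O:  [O G D K N C object] + [J P K N C object] + [O J]
  take G:  [G D K N C object] + [J P K N C object] + [J]
  take D:  [D K N C object] + [J P K N C object] + [J]
  take J:  [K N C object] + [J P K N C object] + [J]
  take P:  [K N C object] + [P K N C object]
  take K:  [K N C object] + [K N C object]
  take N:  [N C object] + [N C object]
  take C:  [C object] + [C object]
  take object:  [object] + [object]
MRO: H O G D J P K N C object
validate is defined in: J, P. First along the MRO is J.

J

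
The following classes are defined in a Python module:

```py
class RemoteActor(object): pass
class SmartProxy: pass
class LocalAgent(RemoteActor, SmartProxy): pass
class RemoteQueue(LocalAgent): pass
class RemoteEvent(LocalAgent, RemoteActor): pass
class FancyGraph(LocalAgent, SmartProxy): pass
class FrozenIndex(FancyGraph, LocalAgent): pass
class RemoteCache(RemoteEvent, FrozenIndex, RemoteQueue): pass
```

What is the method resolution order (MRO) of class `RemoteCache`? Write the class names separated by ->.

RemoteCache -> RemoteEvent -> FrozenIndex -> FancyGraph -> RemoteQueue -> LocalAgent -> RemoteActor -> SmartProxy -> object

L[RemoteCache] = RemoteCache + merge(L[RemoteEvent], L[FrozenIndex], L[RemoteQueue], [RemoteEvent FrozenIndex RemoteQueue])
  take RemoteEvent:  [RemoteEvent LocalAgent RemoteActor SmartProxy object] + [FrozenIndex FancyGraph LocalAgent RemoteActor SmartProxy object] + [RemoteQueue LocalAgent RemoteActor SmartProxy object] + [RemoteEvent FrozenIndex RemoteQueue]
  take FrozenIndex:  [LocalAgent RemoteActor SmartProxy object] + [FrozenIndex FancyGraph LocalAgent RemoteActor SmartProxy object] + [RemoteQueue LocalAgent RemoteActor SmartProxy object] + [FrozenIndex RemoteQueue]
  take FancyGraph:  [LocalAgent RemoteActor SmartProxy object] + [FancyGraph LocalAgent RemoteActor SmartProxy object] + [RemoteQueue LocalAgent RemoteActor SmartProxy object] + [RemoteQueue]
  take RemoteQueue:  [LocalAgent RemoteActor SmartProxy object] + [LocalAgent RemoteActor SmartProxy object] + [RemoteQueue LocalAgent RemoteActor SmartProxy object] + [RemoteQueue]
  take LocalAgent:  [LocalAgent RemoteActor SmartProxy object] + [LocalAgent RemoteActor SmartProxy object] + [LocalAgent RemoteActor SmartProxy object]
  take RemoteActor:  [RemoteActor SmartProxy object] + [RemoteActor SmartProxy object] + [RemoteActor SmartProxy object]
  take SmartProxy:  [SmartProxy object] + [SmartProxy object] + [SmartProxy object]
  take object:  [object] + [object] + [object]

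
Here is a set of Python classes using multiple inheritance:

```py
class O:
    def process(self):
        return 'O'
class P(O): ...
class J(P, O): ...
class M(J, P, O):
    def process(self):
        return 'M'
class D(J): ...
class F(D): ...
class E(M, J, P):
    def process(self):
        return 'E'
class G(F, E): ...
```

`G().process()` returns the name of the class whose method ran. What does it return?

E

L[G] = G + merge(L[F], L[E], [F E])
  take F:  [F D J P O object] + [E M J P O object] + [F E]
  take D:  [D J P O object] + [E M J P O object] + [E]
  take E:  [J P O object] + [E M J P O object] + [E]
  take M:  [J P O object] + [M J P O object]
  take J:  [J P O object] + [J P O object]
  take P:  [P O object] + [P O object]
  take O:  [O object] + [O object]
  take object:  [object] + [object]
MRO: G F D E M J P O object
process is defined in: E, M, O. First along the MRO is E.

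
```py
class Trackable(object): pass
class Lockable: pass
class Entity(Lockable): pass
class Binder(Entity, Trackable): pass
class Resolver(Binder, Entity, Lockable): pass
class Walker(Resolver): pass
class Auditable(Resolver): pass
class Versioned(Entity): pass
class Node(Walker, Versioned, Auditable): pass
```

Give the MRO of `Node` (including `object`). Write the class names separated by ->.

Node -> Walker -> Versioned -> Auditable -> Resolver -> Binder -> Entity -> Lockable -> Trackable -> object

L[Node] = Node + merge(L[Walker], L[Versioned], L[Auditable], [Walker Versioned Auditable])
  take Walker:  [Walker Resolver Binder Entity Lockable Trackable object] + [Versioned Entity Lockable object] + [Auditable Resolver Binder Entity Lockable Trackable object] + [Walker Versioned Auditable]
  take Versioned:  [Resolver Binder Entity Lockable Trackable object] + [Versioned Entity Lockable object] + [Auditable Resolver Binder Entity Lockable Trackable object] + [Versioned Auditable]
  take Auditable:  [Resolver Binder Entity Lockable Trackable object] + [Entity Lockable object] + [Auditable Resolver Binder Entity Lockable Trackable object] + [Auditable]
  take Resolver:  [Resolver Binder Entity Lockable Trackable object] + [Entity Lockable object] + [Resolver Binder Entity Lockable Trackable object]
  take Binder:  [Binder Entity Lockable Trackable object] + [Entity Lockable object] + [Binder Entity Lockable Trackable object]
  take Entity:  [Entity Lockable Trackable object] + [Entity Lockable object] + [Entity Lockable Trackable object]
  take Lockable:  [Lockable Trackable object] + [Lockable object] + [Lockable Trackable object]
  take Trackable:  [Trackable object] + [object] + [Trackable object]
  take object:  [object] + [object] + [object]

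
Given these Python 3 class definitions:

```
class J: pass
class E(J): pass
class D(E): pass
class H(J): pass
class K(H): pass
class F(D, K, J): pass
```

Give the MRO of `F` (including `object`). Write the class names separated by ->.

L[F] = F + merge(L[D], L[K], L[J], [D K J])
  take D:  [D E J object] + [K H J object] + [J object] + [D K J]
  take E:  [E J object] + [K H J object] + [J object] + [K J]
  take K:  [J object] + [K H J object] + [J object] + [K J]
  take H:  [J object] + [H J object] + [J object] + [J]
  take J:  [J object] + [J object] + [J object] + [J]
  take object:  [object] + [object] + [object]

F -> D -> E -> K -> H -> J -> object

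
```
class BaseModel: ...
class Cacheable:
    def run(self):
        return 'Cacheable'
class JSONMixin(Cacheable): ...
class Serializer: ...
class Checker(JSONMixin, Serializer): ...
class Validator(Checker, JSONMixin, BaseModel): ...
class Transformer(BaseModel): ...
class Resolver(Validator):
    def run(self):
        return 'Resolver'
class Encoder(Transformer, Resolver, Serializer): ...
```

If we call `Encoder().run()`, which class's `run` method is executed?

L[Encoder] = Encoder + merge(L[Transformer], L[Resolver], L[Serializer], [Transformer Resolver Serializer])
  take Transformer:  [Transformer BaseModel object] + [Resolver Validator Checker JSONMixin Cacheable Serializer BaseModel object] + [Serializer object] + [Transformer Resolver Serializer]
  take Resolver:  [BaseModel object] + [Resolver Validator Checker JSONMixin Cacheable Serializer BaseModel object] + [Serializer object] + [Resolver Serializer]
  take Validator:  [BaseModel object] + [Validator Checker JSONMixin Cacheable Serializer BaseModel object] + [Serializer object] + [Serializer]
  take Checker:  [BaseModel object] + [Checker JSONMixin Cacheable Serializer BaseModel object] + [Serializer object] + [Serializer]
  take JSONMixin:  [BaseModel object] + [JSONMixin Cacheable Serializer BaseModel object] + [Serializer object] + [Serializer]
  take Cacheable:  [BaseModel object] + [Cacheable Serializer BaseModel object] + [Serializer object] + [Serializer]
  take Serializer:  [BaseModel object] + [Serializer BaseModel object] + [Serializer object] + [Serializer]
  take BaseModel:  [BaseModel object] + [BaseModel object] + [object]
  take object:  [object] + [object] + [object]
MRO: Encoder Transformer Resolver Validator Checker JSONMixin Cacheable Serializer BaseModel object
run is defined in: Cacheable, Resolver. First along the MRO is Resolver.

Resolver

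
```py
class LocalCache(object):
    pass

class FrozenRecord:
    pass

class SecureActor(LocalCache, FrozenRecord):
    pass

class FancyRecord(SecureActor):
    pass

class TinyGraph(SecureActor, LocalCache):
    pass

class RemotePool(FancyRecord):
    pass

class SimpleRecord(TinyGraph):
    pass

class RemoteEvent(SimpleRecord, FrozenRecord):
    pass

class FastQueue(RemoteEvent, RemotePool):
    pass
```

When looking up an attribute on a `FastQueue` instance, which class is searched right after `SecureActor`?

L[FastQueue] = FastQueue + merge(L[RemoteEvent], L[RemotePool], [RemoteEvent RemotePool])
  take RemoteEvent:  [RemoteEvent SimpleRecord TinyGraph SecureActor LocalCache FrozenRecord object] + [RemotePool FancyRecord SecureActor LocalCache FrozenRecord object] + [RemoteEvent RemotePool]
  take SimpleRecord:  [SimpleRecord TinyGraph SecureActor LocalCache FrozenRecord object] + [RemotePool FancyRecord SecureActor LocalCache FrozenRecord object] + [RemotePool]
  take TinyGraph:  [TinyGraph SecureActor LocalCache FrozenRecord object] + [RemotePool FancyRecord SecureActor LocalCache FrozenRecord object] + [RemotePool]
  take RemotePool:  [SecureActor LocalCache FrozenRecord object] + [RemotePool FancyRecord SecureActor LocalCache FrozenRecord object] + [RemotePool]
  take FancyRecord:  [SecureActor LocalCache FrozenRecord object] + [FancyRecord SecureActor LocalCache FrozenRecord object]
  take SecureActor:  [SecureActor LocalCache FrozenRecord object] + [SecureActor LocalCache FrozenRecord object]
  take LocalCache:  [LocalCache FrozenRecord object] + [LocalCache FrozenRecord object]
  take FrozenRecord:  [FrozenRecord object] + [FrozenRecord object]
  take object:  [object] + [object]
MRO: FastQueue RemoteEvent SimpleRecord TinyGraph RemotePool FancyRecord SecureActor LocalCache FrozenRecord object
SecureActor is at position 6; next is LocalCache.

LocalCache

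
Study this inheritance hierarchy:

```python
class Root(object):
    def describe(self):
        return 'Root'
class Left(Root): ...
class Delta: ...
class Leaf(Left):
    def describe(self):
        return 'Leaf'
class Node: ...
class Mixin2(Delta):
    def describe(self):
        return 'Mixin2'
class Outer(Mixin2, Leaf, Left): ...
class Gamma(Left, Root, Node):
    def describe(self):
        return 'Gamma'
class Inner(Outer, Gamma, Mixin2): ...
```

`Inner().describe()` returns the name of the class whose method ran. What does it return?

Gamma

L[Inner] = Inner + merge(L[Outer], L[Gamma], L[Mixin2], [Outer Gamma Mixin2])
  take Outer:  [Outer Mixin2 Delta Leaf Left Root object] + [Gamma Left Root Node object] + [Mixin2 Delta object] + [Outer Gamma Mixin2]
  take Gamma:  [Mixin2 Delta Leaf Left Root object] + [Gamma Left Root Node object] + [Mixin2 Delta object] + [Gamma Mixin2]
  take Mixin2:  [Mixin2 Delta Leaf Left Root object] + [Left Root Node object] + [Mixin2 Delta object] + [Mixin2]
  take Delta:  [Delta Leaf Left Root object] + [Left Root Node object] + [Delta object]
  take Leaf:  [Leaf Left Root object] + [Left Root Node object] + [object]
  take Left:  [Left Root object] + [Left Root Node object] + [object]
  take Root:  [Root object] + [Root Node object] + [object]
  take Node:  [object] + [Node object] + [object]
  take object:  [object] + [object] + [object]
MRO: Inner Outer Gamma Mixin2 Delta Leaf Left Root Node object
describe is defined in: Gamma, Leaf, Mixin2, Root. First along the MRO is Gamma.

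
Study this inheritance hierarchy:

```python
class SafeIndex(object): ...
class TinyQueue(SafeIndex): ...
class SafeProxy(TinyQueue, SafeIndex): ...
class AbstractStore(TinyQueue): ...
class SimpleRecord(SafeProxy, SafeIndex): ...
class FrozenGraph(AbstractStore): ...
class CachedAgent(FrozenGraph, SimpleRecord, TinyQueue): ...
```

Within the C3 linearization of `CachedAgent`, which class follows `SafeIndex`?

L[CachedAgent] = CachedAgent + merge(L[FrozenGraph], L[SimpleRecord], L[TinyQueue], [FrozenGraph SimpleRecord TinyQueue])
  take FrozenGraph:  [FrozenGraph AbstractStore TinyQueue SafeIndex object] + [SimpleRecord SafeProxy TinyQueue SafeIndex object] + [TinyQueue SafeIndex object] + [FrozenGraph SimpleRecord TinyQueue]
  take AbstractStore:  [AbstractStore TinyQueue SafeIndex object] + [SimpleRecord SafeProxy TinyQueue SafeIndex object] + [TinyQueue SafeIndex object] + [SimpleRecord TinyQueue]
  take SimpleRecord:  [TinyQueue SafeIndex object] + [SimpleRecord SafeProxy TinyQueue SafeIndex object] + [TinyQueue SafeIndex object] + [SimpleRecord TinyQueue]
  take SafeProxy:  [TinyQueue SafeIndex object] + [SafeProxy TinyQueue SafeIndex object] + [TinyQueue SafeIndex object] + [TinyQueue]
  take TinyQueue:  [TinyQueue SafeIndex object] + [TinyQueue SafeIndex object] + [TinyQueue SafeIndex object] + [TinyQueue]
  take SafeIndex:  [SafeIndex object] + [SafeIndex object] + [SafeIndex object]
  take object:  [object] + [object] + [object]
MRO: CachedAgent FrozenGraph AbstractStore SimpleRecord SafeProxy TinyQueue SafeIndex object
SafeIndex is at position 6; next is object.

object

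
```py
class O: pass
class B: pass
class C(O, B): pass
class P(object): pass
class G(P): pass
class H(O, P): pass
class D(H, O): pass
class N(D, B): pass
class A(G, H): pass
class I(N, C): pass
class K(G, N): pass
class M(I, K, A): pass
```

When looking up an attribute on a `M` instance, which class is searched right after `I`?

L[M] = M + merge(L[I], L[K], L[A], [I K A])
  take I:  [I N D H C O P B object] + [K G N D H O P B object] + [A G H O P object] + [I K A]
  take K:  [N D H C O P B object] + [K G N D H O P B object] + [A G H O P object] + [K A]
  take A:  [N D H C O P B object] + [G N D H O P B object] + [A G H O P object] + [A]
  take G:  [N D H C O P B object] + [G N D H O P B object] + [G H O P object]
  take N:  [N D H C O P B object] + [N D H O P B object] + [H O P object]
  take D:  [D H C O P B object] + [D H O P B object] + [H O P object]
  take H:  [H C O P B object] + [H O P B object] + [H O P object]
  take C:  [C O P B object] + [O P B object] + [O P object]
  take O:  [O P B object] + [O P B object] + [O P object]
  take P:  [P B object] + [P B object] + [P object]
  take B:  [B object] + [B object] + [object]
  take object:  [object] + [object] + [object]
MRO: M I K A G N D H C O P B object
I is at position 1; next is K.

K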